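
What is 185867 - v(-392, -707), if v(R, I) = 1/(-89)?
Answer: 16542164/89 ≈ 1.8587e+5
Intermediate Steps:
v(R, I) = -1/89
185867 - v(-392, -707) = 185867 - 1*(-1/89) = 185867 + 1/89 = 16542164/89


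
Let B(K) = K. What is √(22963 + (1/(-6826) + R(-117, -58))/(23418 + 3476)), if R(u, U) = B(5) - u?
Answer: √193469312885914113573/91789222 ≈ 151.54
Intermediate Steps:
R(u, U) = 5 - u
√(22963 + (1/(-6826) + R(-117, -58))/(23418 + 3476)) = √(22963 + (1/(-6826) + (5 - 1*(-117)))/(23418 + 3476)) = √(22963 + (-1/6826 + (5 + 117))/26894) = √(22963 + (-1/6826 + 122)*(1/26894)) = √(22963 + (832771/6826)*(1/26894)) = √(22963 + 832771/183578444) = √(4215512642343/183578444) = √193469312885914113573/91789222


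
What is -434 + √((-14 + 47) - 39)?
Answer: -434 + I*√6 ≈ -434.0 + 2.4495*I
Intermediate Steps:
-434 + √((-14 + 47) - 39) = -434 + √(33 - 39) = -434 + √(-6) = -434 + I*√6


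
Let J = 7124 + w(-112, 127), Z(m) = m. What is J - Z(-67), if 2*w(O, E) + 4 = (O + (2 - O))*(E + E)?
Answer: 7443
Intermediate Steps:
w(O, E) = -2 + 2*E (w(O, E) = -2 + ((O + (2 - O))*(E + E))/2 = -2 + (2*(2*E))/2 = -2 + (4*E)/2 = -2 + 2*E)
J = 7376 (J = 7124 + (-2 + 2*127) = 7124 + (-2 + 254) = 7124 + 252 = 7376)
J - Z(-67) = 7376 - 1*(-67) = 7376 + 67 = 7443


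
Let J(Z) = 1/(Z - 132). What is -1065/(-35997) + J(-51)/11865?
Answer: 10856306/366948855 ≈ 0.029585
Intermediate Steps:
J(Z) = 1/(-132 + Z)
-1065/(-35997) + J(-51)/11865 = -1065/(-35997) + 1/(-132 - 51*11865) = -1065*(-1/35997) + (1/11865)/(-183) = 5/169 - 1/183*1/11865 = 5/169 - 1/2171295 = 10856306/366948855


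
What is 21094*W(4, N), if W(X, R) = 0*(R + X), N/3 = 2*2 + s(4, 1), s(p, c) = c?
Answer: 0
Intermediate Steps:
N = 15 (N = 3*(2*2 + 1) = 3*(4 + 1) = 3*5 = 15)
W(X, R) = 0
21094*W(4, N) = 21094*0 = 0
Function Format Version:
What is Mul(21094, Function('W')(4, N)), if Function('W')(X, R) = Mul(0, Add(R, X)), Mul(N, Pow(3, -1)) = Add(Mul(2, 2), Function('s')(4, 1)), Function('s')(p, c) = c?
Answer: 0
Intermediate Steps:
N = 15 (N = Mul(3, Add(Mul(2, 2), 1)) = Mul(3, Add(4, 1)) = Mul(3, 5) = 15)
Function('W')(X, R) = 0
Mul(21094, Function('W')(4, N)) = Mul(21094, 0) = 0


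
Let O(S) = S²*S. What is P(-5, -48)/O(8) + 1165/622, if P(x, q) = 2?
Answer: 149431/79616 ≈ 1.8769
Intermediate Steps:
O(S) = S³
P(-5, -48)/O(8) + 1165/622 = 2/(8³) + 1165/622 = 2/512 + 1165*(1/622) = 2*(1/512) + 1165/622 = 1/256 + 1165/622 = 149431/79616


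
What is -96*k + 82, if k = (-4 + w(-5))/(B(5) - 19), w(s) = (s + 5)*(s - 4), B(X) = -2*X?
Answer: 1994/29 ≈ 68.759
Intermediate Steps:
w(s) = (-4 + s)*(5 + s) (w(s) = (5 + s)*(-4 + s) = (-4 + s)*(5 + s))
k = 4/29 (k = (-4 + (-20 - 5 + (-5)²))/(-2*5 - 19) = (-4 + (-20 - 5 + 25))/(-10 - 19) = (-4 + 0)/(-29) = -4*(-1/29) = 4/29 ≈ 0.13793)
-96*k + 82 = -96*4/29 + 82 = -384/29 + 82 = 1994/29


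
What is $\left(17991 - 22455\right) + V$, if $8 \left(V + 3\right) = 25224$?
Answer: $-1314$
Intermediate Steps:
$V = 3150$ ($V = -3 + \frac{1}{8} \cdot 25224 = -3 + 3153 = 3150$)
$\left(17991 - 22455\right) + V = \left(17991 - 22455\right) + 3150 = -4464 + 3150 = -1314$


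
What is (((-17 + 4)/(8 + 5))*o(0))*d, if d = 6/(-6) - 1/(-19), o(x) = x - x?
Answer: 0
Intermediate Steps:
o(x) = 0
d = -18/19 (d = 6*(-⅙) - 1*(-1/19) = -1 + 1/19 = -18/19 ≈ -0.94737)
(((-17 + 4)/(8 + 5))*o(0))*d = (((-17 + 4)/(8 + 5))*0)*(-18/19) = (-13/13*0)*(-18/19) = (-13*1/13*0)*(-18/19) = -1*0*(-18/19) = 0*(-18/19) = 0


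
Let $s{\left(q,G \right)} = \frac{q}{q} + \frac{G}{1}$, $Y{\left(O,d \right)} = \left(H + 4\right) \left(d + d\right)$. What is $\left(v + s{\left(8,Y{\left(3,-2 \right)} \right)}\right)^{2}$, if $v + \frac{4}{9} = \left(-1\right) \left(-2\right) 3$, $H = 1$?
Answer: $\frac{14641}{81} \approx 180.75$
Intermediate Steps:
$Y{\left(O,d \right)} = 10 d$ ($Y{\left(O,d \right)} = \left(1 + 4\right) \left(d + d\right) = 5 \cdot 2 d = 10 d$)
$v = \frac{50}{9}$ ($v = - \frac{4}{9} + \left(-1\right) \left(-2\right) 3 = - \frac{4}{9} + 2 \cdot 3 = - \frac{4}{9} + 6 = \frac{50}{9} \approx 5.5556$)
$s{\left(q,G \right)} = 1 + G$ ($s{\left(q,G \right)} = 1 + G 1 = 1 + G$)
$\left(v + s{\left(8,Y{\left(3,-2 \right)} \right)}\right)^{2} = \left(\frac{50}{9} + \left(1 + 10 \left(-2\right)\right)\right)^{2} = \left(\frac{50}{9} + \left(1 - 20\right)\right)^{2} = \left(\frac{50}{9} - 19\right)^{2} = \left(- \frac{121}{9}\right)^{2} = \frac{14641}{81}$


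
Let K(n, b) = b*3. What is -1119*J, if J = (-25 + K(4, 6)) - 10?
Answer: 19023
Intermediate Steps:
K(n, b) = 3*b
J = -17 (J = (-25 + 3*6) - 10 = (-25 + 18) - 10 = -7 - 10 = -17)
-1119*J = -1119*(-17) = 19023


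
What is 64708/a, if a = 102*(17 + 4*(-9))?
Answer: -32354/969 ≈ -33.389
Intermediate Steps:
a = -1938 (a = 102*(17 - 36) = 102*(-19) = -1938)
64708/a = 64708/(-1938) = 64708*(-1/1938) = -32354/969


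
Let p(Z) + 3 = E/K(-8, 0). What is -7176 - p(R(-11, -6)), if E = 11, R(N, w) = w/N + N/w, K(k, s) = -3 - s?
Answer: -21508/3 ≈ -7169.3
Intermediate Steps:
R(N, w) = N/w + w/N
p(Z) = -20/3 (p(Z) = -3 + 11/(-3 - 1*0) = -3 + 11/(-3 + 0) = -3 + 11/(-3) = -3 + 11*(-1/3) = -3 - 11/3 = -20/3)
-7176 - p(R(-11, -6)) = -7176 - 1*(-20/3) = -7176 + 20/3 = -21508/3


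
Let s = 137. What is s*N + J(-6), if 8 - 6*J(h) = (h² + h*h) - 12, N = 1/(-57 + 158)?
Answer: -2215/303 ≈ -7.3102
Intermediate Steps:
N = 1/101 ≈ 0.0099010
J(h) = 10/3 - h²/3 (J(h) = 4/3 - ((h² + h*h) - 12)/6 = 4/3 - ((h² + h²) - 12)/6 = 4/3 - (2*h² - 12)/6 = 4/3 - (-12 + 2*h²)/6 = 4/3 + (2 - h²/3) = 10/3 - h²/3)
s*N + J(-6) = 137*(1/101) + (10/3 - ⅓*(-6)²) = 137/101 + (10/3 - ⅓*36) = 137/101 + (10/3 - 12) = 137/101 - 26/3 = -2215/303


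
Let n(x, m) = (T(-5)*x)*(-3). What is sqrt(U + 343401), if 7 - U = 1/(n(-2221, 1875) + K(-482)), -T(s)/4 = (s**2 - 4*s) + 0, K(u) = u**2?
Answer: 9*sqrt(991134783388986)/483508 ≈ 586.01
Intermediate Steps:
T(s) = -4*s**2 + 16*s (T(s) = -4*((s**2 - 4*s) + 0) = -4*(s**2 - 4*s) = -4*s**2 + 16*s)
n(x, m) = 540*x (n(x, m) = ((4*(-5)*(4 - 1*(-5)))*x)*(-3) = ((4*(-5)*(4 + 5))*x)*(-3) = ((4*(-5)*9)*x)*(-3) = -180*x*(-3) = 540*x)
U = 6769113/967016 (U = 7 - 1/(540*(-2221) + (-482)**2) = 7 - 1/(-1199340 + 232324) = 7 - 1/(-967016) = 7 - 1*(-1/967016) = 7 + 1/967016 = 6769113/967016 ≈ 7.0000)
sqrt(U + 343401) = sqrt(6769113/967016 + 343401) = sqrt(332081030529/967016) = 9*sqrt(991134783388986)/483508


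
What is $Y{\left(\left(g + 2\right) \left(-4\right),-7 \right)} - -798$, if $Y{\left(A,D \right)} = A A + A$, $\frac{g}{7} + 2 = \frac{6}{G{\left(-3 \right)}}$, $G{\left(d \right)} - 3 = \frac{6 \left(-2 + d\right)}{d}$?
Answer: $\frac{348726}{169} \approx 2063.5$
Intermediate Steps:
$G{\left(d \right)} = 3 + \frac{-12 + 6 d}{d}$ ($G{\left(d \right)} = 3 + \frac{6 \left(-2 + d\right)}{d} = 3 + \frac{-12 + 6 d}{d}$)
$g = - \frac{140}{13}$ ($g = -14 + 7 \frac{6}{9 - \frac{12}{-3}} = -14 + 7 \frac{6}{9 - -4} = -14 + 7 \frac{6}{9 + 4} = -14 + 7 \cdot \frac{6}{13} = -14 + \frac{42}{13} = - \frac{140}{13} \approx -10.769$)
$Y{\left(A,D \right)} = A + A^{2}$ ($Y{\left(A,D \right)} = A^{2} + A = A + A^{2}$)
$Y{\left(\left(g + 2\right) \left(-4\right),-7 \right)} - -798 = \left(- \frac{140}{13} + 2\right) \left(-4\right) \left(1 + \left(- \frac{140}{13} + 2\right) \left(-4\right)\right) - -798 = \left(- \frac{114}{13}\right) \left(-4\right) \left(1 - - \frac{456}{13}\right) + 798 = \frac{456 \left(1 + \frac{456}{13}\right)}{13} + 798 = \frac{456}{13} \cdot \frac{469}{13} + 798 = \frac{213864}{169} + 798 = \frac{348726}{169}$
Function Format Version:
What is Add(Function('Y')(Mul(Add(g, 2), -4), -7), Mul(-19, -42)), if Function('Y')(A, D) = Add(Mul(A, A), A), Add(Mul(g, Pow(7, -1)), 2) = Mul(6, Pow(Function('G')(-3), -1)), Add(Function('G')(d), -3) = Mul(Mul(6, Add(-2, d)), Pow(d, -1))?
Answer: Rational(348726, 169) ≈ 2063.5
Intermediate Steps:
Function('G')(d) = Add(3, Mul(Pow(d, -1), Add(-12, Mul(6, d)))) (Function('G')(d) = Add(3, Mul(Mul(6, Add(-2, d)), Pow(d, -1))) = Add(3, Mul(Add(-12, Mul(6, d)), Pow(d, -1))) = Add(3, Mul(Pow(d, -1), Add(-12, Mul(6, d)))))
g = Rational(-140, 13) (g = Add(-14, Mul(7, Mul(6, Pow(Add(9, Mul(-12, Pow(-3, -1))), -1)))) = Add(-14, Mul(7, Mul(6, Pow(Add(9, Mul(-12, Rational(-1, 3))), -1)))) = Add(-14, Mul(7, Mul(6, Pow(Add(9, 4), -1)))) = Add(-14, Mul(7, Mul(6, Pow(13, -1)))) = Add(-14, Mul(7, Mul(6, Rational(1, 13)))) = Add(-14, Mul(7, Rational(6, 13))) = Add(-14, Rational(42, 13)) = Rational(-140, 13) ≈ -10.769)
Function('Y')(A, D) = Add(A, Pow(A, 2)) (Function('Y')(A, D) = Add(Pow(A, 2), A) = Add(A, Pow(A, 2)))
Add(Function('Y')(Mul(Add(g, 2), -4), -7), Mul(-19, -42)) = Add(Mul(Mul(Add(Rational(-140, 13), 2), -4), Add(1, Mul(Add(Rational(-140, 13), 2), -4))), Mul(-19, -42)) = Add(Mul(Mul(Rational(-114, 13), -4), Add(1, Mul(Rational(-114, 13), -4))), 798) = Add(Mul(Rational(456, 13), Add(1, Rational(456, 13))), 798) = Add(Mul(Rational(456, 13), Rational(469, 13)), 798) = Add(Rational(213864, 169), 798) = Rational(348726, 169)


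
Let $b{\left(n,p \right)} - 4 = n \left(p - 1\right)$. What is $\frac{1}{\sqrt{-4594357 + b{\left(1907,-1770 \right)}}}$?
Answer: $- \frac{i \sqrt{318866}}{1594330} \approx - 0.00035418 i$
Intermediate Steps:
$b{\left(n,p \right)} = 4 + n \left(-1 + p\right)$ ($b{\left(n,p \right)} = 4 + n \left(p - 1\right) = 4 + n \left(-1 + p\right)$)
$\frac{1}{\sqrt{-4594357 + b{\left(1907,-1770 \right)}}} = \frac{1}{\sqrt{-4594357 + \left(4 - 1907 + 1907 \left(-1770\right)\right)}} = \frac{1}{\sqrt{-4594357 - 3377293}} = \frac{1}{\sqrt{-7971650}} = \frac{1}{5 i \sqrt{318866}} = - \frac{i \sqrt{318866}}{1594330}$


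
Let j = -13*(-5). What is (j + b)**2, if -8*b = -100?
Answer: 24025/4 ≈ 6006.3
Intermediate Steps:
j = 65
b = 25/2 (b = -1/8*(-100) = 25/2 ≈ 12.500)
(j + b)**2 = (65 + 25/2)**2 = (155/2)**2 = 24025/4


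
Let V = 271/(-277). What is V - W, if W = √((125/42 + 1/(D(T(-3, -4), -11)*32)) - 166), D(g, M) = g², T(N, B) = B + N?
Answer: -271/277 - I*√4601166/168 ≈ -0.97834 - 12.768*I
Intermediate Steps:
V = -271/277 (V = 271*(-1/277) = -271/277 ≈ -0.97834)
W = I*√4601166/168 (W = √((125/42 + 1/((-4 - 3)²*32)) - 166) = √((125*(1/42) + (1/32)/(-7)²) - 166) = √((125/42 + (1/32)/49) - 166) = √((125/42 + (1/49)*(1/32)) - 166) = √((125/42 + 1/1568) - 166) = √(14003/4704 - 166) = √(-766861/4704) = I*√4601166/168 ≈ 12.768*I)
V - W = -271/277 - I*√4601166/168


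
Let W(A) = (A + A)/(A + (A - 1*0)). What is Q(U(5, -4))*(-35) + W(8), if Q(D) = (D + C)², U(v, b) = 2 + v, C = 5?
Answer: -5039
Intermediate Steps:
W(A) = 1 (W(A) = (2*A)/(A + (A + 0)) = (2*A)/(A + A) = (2*A)/((2*A)) = (2*A)*(1/(2*A)) = 1)
Q(D) = (5 + D)² (Q(D) = (D + 5)² = (5 + D)²)
Q(U(5, -4))*(-35) + W(8) = (5 + (2 + 5))²*(-35) + 1 = (5 + 7)²*(-35) + 1 = 12²*(-35) + 1 = 144*(-35) + 1 = -5040 + 1 = -5039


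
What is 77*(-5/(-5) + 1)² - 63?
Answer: 245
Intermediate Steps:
77*(-5/(-5) + 1)² - 63 = 77*(-5*(-⅕) + 1)² - 63 = 77*(1 + 1)² - 63 = 77*2² - 63 = 77*4 - 63 = 308 - 63 = 245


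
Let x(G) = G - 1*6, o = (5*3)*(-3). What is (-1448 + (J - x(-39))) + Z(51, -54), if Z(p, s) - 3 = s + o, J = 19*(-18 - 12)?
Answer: -2069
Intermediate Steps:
J = -570 (J = 19*(-30) = -570)
o = -45 (o = 15*(-3) = -45)
Z(p, s) = -42 + s (Z(p, s) = 3 + (s - 45) = 3 + (-45 + s) = -42 + s)
x(G) = -6 + G (x(G) = G - 6 = -6 + G)
(-1448 + (J - x(-39))) + Z(51, -54) = (-1448 + (-570 - (-6 - 39))) + (-42 - 54) = (-1448 + (-570 - 1*(-45))) - 96 = (-1448 + (-570 + 45)) - 96 = (-1448 - 525) - 96 = -1973 - 96 = -2069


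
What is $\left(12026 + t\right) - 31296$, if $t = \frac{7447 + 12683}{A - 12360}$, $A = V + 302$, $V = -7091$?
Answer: $- \frac{123007120}{6383} \approx -19271.0$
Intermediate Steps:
$A = -6789$ ($A = -7091 + 302 = -6789$)
$t = - \frac{6710}{6383}$ ($t = \frac{7447 + 12683}{-6789 - 12360} = \frac{20130}{-19149} = 20130 \left(- \frac{1}{19149}\right) = - \frac{6710}{6383} \approx -1.0512$)
$\left(12026 + t\right) - 31296 = \left(12026 - \frac{6710}{6383}\right) - 31296 = \frac{76755248}{6383} - 31296 = - \frac{123007120}{6383}$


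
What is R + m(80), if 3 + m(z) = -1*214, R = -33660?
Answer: -33877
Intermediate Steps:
m(z) = -217 (m(z) = -3 - 1*214 = -3 - 214 = -217)
R + m(80) = -33660 - 217 = -33877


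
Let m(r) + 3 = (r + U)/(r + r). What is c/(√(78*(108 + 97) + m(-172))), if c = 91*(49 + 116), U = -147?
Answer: 30030*√472986842/5499847 ≈ 118.75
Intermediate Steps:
m(r) = -3 + (-147 + r)/(2*r) (m(r) = -3 + (r - 147)/(r + r) = -3 + (-147 + r)/((2*r)) = -3 + (-147 + r)*(1/(2*r)) = -3 + (-147 + r)/(2*r))
c = 15015 (c = 91*165 = 15015)
c/(√(78*(108 + 97) + m(-172))) = 15015/(√(78*(108 + 97) + (½)*(-147 - 5*(-172))/(-172))) = 15015/(√(78*205 + (½)*(-1/172)*(-147 + 860))) = 15015/(√(15990 + (½)*(-1/172)*713)) = 15015/(√(15990 - 713/344)) = 15015/(√(5499847/344)) = 15015/((√472986842/172)) = 15015*(2*√472986842/5499847) = 30030*√472986842/5499847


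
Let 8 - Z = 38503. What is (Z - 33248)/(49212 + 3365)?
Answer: -277/203 ≈ -1.3645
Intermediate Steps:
Z = -38495 (Z = 8 - 1*38503 = 8 - 38503 = -38495)
(Z - 33248)/(49212 + 3365) = (-38495 - 33248)/(49212 + 3365) = -71743/52577 = -71743*1/52577 = -277/203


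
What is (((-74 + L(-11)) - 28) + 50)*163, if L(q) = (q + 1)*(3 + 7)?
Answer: -24776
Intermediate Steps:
L(q) = 10 + 10*q (L(q) = (1 + q)*10 = 10 + 10*q)
(((-74 + L(-11)) - 28) + 50)*163 = (((-74 + (10 + 10*(-11))) - 28) + 50)*163 = (((-74 + (10 - 110)) - 28) + 50)*163 = (((-74 - 100) - 28) + 50)*163 = ((-174 - 28) + 50)*163 = (-202 + 50)*163 = -152*163 = -24776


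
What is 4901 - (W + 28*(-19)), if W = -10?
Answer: 5443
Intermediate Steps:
4901 - (W + 28*(-19)) = 4901 - (-10 + 28*(-19)) = 4901 - (-10 - 532) = 4901 - 1*(-542) = 4901 + 542 = 5443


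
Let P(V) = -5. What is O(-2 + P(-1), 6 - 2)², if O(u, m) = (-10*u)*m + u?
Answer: 74529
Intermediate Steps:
O(u, m) = u - 10*m*u (O(u, m) = -10*m*u + u = u - 10*m*u)
O(-2 + P(-1), 6 - 2)² = ((-2 - 5)*(1 - 10*(6 - 2)))² = (-7*(1 - 10*4))² = (-7*(1 - 40))² = (-7*(-39))² = 273² = 74529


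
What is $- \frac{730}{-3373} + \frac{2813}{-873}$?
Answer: $- \frac{91247}{30357} \approx -3.0058$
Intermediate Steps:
$- \frac{730}{-3373} + \frac{2813}{-873} = \left(-730\right) \left(- \frac{1}{3373}\right) + 2813 \left(- \frac{1}{873}\right) = \frac{730}{3373} - \frac{29}{9} = - \frac{91247}{30357}$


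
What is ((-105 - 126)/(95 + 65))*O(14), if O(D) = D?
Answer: -1617/80 ≈ -20.212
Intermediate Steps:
((-105 - 126)/(95 + 65))*O(14) = ((-105 - 126)/(95 + 65))*14 = -231/160*14 = -1617/80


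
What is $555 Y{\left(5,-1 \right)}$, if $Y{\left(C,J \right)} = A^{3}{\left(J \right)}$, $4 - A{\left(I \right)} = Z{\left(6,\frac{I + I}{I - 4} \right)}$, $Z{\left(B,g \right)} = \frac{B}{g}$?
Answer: $-738705$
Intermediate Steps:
$A{\left(I \right)} = 4 - \frac{3 \left(-4 + I\right)}{I}$ ($A{\left(I \right)} = 4 - \frac{6}{\left(I + I\right) \frac{1}{I - 4}} = 4 - \frac{6}{2 I \frac{1}{-4 + I}} = 4 - 6 \frac{-4 + I}{2 I} = 4 - \frac{3 \left(-4 + I\right)}{I}$)
$Y{\left(C,J \right)} = \frac{\left(12 + J\right)^{3}}{J^{3}}$ ($Y{\left(C,J \right)} = \left(\frac{12 + J}{J}\right)^{3} = \frac{\left(12 + J\right)^{3}}{J^{3}}$)
$555 Y{\left(5,-1 \right)} = 555 \frac{\left(12 - 1\right)^{3}}{-1} = 555 \left(- 11^{3}\right) = 555 \left(\left(-1\right) 1331\right) = 555 \left(-1331\right) = -738705$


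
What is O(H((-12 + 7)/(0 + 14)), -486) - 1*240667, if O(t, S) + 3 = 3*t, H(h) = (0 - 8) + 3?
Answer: -240685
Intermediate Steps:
H(h) = -5 (H(h) = -8 + 3 = -5)
O(t, S) = -3 + 3*t
O(H((-12 + 7)/(0 + 14)), -486) - 1*240667 = (-3 + 3*(-5)) - 1*240667 = (-3 - 15) - 240667 = -18 - 240667 = -240685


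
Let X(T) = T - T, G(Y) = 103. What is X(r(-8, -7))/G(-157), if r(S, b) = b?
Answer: 0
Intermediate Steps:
X(T) = 0
X(r(-8, -7))/G(-157) = 0/103 = 0*(1/103) = 0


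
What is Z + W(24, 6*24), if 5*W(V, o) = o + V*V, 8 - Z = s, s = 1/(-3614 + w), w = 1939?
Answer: 254601/1675 ≈ 152.00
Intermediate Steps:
s = -1/1675 (s = 1/(-3614 + 1939) = 1/(-1675) = -1/1675 ≈ -0.00059702)
Z = 13401/1675 (Z = 8 - 1*(-1/1675) = 8 + 1/1675 = 13401/1675 ≈ 8.0006)
W(V, o) = o/5 + V**2/5 (W(V, o) = (o + V*V)/5 = (o + V**2)/5 = o/5 + V**2/5)
Z + W(24, 6*24) = 13401/1675 + ((6*24)/5 + (1/5)*24**2) = 13401/1675 + ((1/5)*144 + (1/5)*576) = 13401/1675 + (144/5 + 576/5) = 13401/1675 + 144 = 254601/1675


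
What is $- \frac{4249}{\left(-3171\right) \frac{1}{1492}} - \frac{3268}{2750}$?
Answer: $\frac{1244520298}{622875} \approx 1998.0$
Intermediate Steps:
$- \frac{4249}{\left(-3171\right) \frac{1}{1492}} - \frac{3268}{2750} = - \frac{4249}{\left(-3171\right) \frac{1}{1492}} - \frac{1634}{1375} = - \frac{4249}{- \frac{3171}{1492}} - \frac{1634}{1375} = \left(-4249\right) \left(- \frac{1492}{3171}\right) - \frac{1634}{1375} = \frac{905644}{453} - \frac{1634}{1375} = \frac{1244520298}{622875}$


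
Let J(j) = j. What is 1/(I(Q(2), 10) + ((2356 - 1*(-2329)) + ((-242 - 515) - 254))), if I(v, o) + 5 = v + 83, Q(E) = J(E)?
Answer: 1/3754 ≈ 0.00026638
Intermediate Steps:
Q(E) = E
I(v, o) = 78 + v (I(v, o) = -5 + (v + 83) = -5 + (83 + v) = 78 + v)
1/(I(Q(2), 10) + ((2356 - 1*(-2329)) + ((-242 - 515) - 254))) = 1/((78 + 2) + ((2356 - 1*(-2329)) + ((-242 - 515) - 254))) = 1/(80 + ((2356 + 2329) + (-757 - 254))) = 1/(80 + (4685 - 1011)) = 1/(80 + 3674) = 1/3754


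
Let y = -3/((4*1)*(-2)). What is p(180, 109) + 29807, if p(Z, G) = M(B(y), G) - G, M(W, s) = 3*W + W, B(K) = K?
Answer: 59399/2 ≈ 29700.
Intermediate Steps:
y = 3/8 (y = -3/(4*(-2)) = -3/(-8) = -3*(-⅛) = 3/8 ≈ 0.37500)
M(W, s) = 4*W
p(Z, G) = 3/2 - G (p(Z, G) = 4*(3/8) - G = 3/2 - G)
p(180, 109) + 29807 = (3/2 - 1*109) + 29807 = (3/2 - 109) + 29807 = -215/2 + 29807 = 59399/2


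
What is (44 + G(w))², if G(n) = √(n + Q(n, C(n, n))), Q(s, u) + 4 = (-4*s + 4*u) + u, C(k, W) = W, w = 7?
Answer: (44 + √10)² ≈ 2224.3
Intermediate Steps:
Q(s, u) = -4 - 4*s + 5*u (Q(s, u) = -4 + ((-4*s + 4*u) + u) = -4 + (-4*s + 5*u) = -4 - 4*s + 5*u)
G(n) = √(-4 + 2*n) (G(n) = √(n + (-4 - 4*n + 5*n)) = √(n + (-4 + n)) = √(-4 + 2*n))
(44 + G(w))² = (44 + √(-4 + 2*7))² = (44 + √(-4 + 14))² = (44 + √10)²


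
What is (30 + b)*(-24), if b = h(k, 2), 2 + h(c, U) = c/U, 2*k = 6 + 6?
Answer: -744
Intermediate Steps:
k = 6 (k = (6 + 6)/2 = (½)*12 = 6)
h(c, U) = -2 + c/U
b = 1 (b = -2 + 6/2 = -2 + 6*(½) = -2 + 3 = 1)
(30 + b)*(-24) = (30 + 1)*(-24) = 31*(-24) = -744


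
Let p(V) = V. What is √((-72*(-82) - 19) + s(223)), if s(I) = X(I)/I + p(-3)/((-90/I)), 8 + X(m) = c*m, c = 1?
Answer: √263765486010/6690 ≈ 76.768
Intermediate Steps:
X(m) = -8 + m (X(m) = -8 + 1*m = -8 + m)
s(I) = I/30 + (-8 + I)/I (s(I) = (-8 + I)/I - 3*(-I/90) = (-8 + I)/I - (-1)*I/30 = (-8 + I)/I + I/30 = I/30 + (-8 + I)/I)
√((-72*(-82) - 19) + s(223)) = √((-72*(-82) - 19) + (1 - 8/223 + (1/30)*223)) = √((5904 - 19) + (1 - 8*1/223 + 223/30)) = √(5885 + (1 - 8/223 + 223/30)) = √(5885 + 56179/6690) = √(39426829/6690) = √263765486010/6690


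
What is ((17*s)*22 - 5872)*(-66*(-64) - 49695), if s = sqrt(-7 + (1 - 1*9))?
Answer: 267005712 - 17006154*I*sqrt(15) ≈ 2.6701e+8 - 6.5865e+7*I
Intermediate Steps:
s = I*sqrt(15) (s = sqrt(-7 + (1 - 9)) = sqrt(-7 - 8) = sqrt(-15) = I*sqrt(15) ≈ 3.873*I)
((17*s)*22 - 5872)*(-66*(-64) - 49695) = ((17*(I*sqrt(15)))*22 - 5872)*(-66*(-64) - 49695) = ((17*I*sqrt(15))*22 - 5872)*(4224 - 49695) = (374*I*sqrt(15) - 5872)*(-45471) = (-5872 + 374*I*sqrt(15))*(-45471) = 267005712 - 17006154*I*sqrt(15)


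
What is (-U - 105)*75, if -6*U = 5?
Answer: -15625/2 ≈ -7812.5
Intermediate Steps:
U = -5/6 (U = -1/6*5 = -5/6 ≈ -0.83333)
(-U - 105)*75 = (-1*(-5/6) - 105)*75 = (5/6 - 105)*75 = -625/6*75 = -15625/2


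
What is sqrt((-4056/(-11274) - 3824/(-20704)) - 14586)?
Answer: 3*I*sqrt(9580752056524054)/2431426 ≈ 120.77*I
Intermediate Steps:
sqrt((-4056/(-11274) - 3824/(-20704)) - 14586) = sqrt((-4056*(-1/11274) - 3824*(-1/20704)) - 14586) = sqrt((676/1879 + 239/1294) - 14586) = sqrt(1323825/2431426 - 14586) = sqrt(-35463455811/2431426) = 3*I*sqrt(9580752056524054)/2431426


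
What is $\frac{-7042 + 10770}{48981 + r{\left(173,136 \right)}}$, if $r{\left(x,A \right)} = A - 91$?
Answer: $\frac{1864}{24513} \approx 0.076041$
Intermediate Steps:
$r{\left(x,A \right)} = -91 + A$ ($r{\left(x,A \right)} = A - 91 = -91 + A$)
$\frac{-7042 + 10770}{48981 + r{\left(173,136 \right)}} = \frac{-7042 + 10770}{48981 + \left(-91 + 136\right)} = \frac{3728}{48981 + 45} = \frac{3728}{49026} = 3728 \cdot \frac{1}{49026} = \frac{1864}{24513}$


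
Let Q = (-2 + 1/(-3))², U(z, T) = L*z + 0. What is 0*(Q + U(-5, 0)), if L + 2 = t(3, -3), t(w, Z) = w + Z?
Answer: 0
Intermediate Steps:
t(w, Z) = Z + w
L = -2 (L = -2 + (-3 + 3) = -2 + 0 = -2)
U(z, T) = -2*z (U(z, T) = -2*z + 0 = -2*z)
Q = 49/9 (Q = (-2 - ⅓)² = (-7/3)² = 49/9 ≈ 5.4444)
0*(Q + U(-5, 0)) = 0*(49/9 - 2*(-5)) = 0*(49/9 + 10) = 0*(139/9) = 0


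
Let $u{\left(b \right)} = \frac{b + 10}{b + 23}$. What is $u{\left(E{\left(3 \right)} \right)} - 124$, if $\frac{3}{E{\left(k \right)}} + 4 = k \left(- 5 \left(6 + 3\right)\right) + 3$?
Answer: $- \frac{386143}{3125} \approx -123.57$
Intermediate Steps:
$E{\left(k \right)} = \frac{3}{-1 - 45 k}$ ($E{\left(k \right)} = \frac{3}{-4 + \left(k \left(- 5 \left(6 + 3\right)\right) + 3\right)} = \frac{3}{-4 + \left(k \left(\left(-5\right) 9\right) + 3\right)} = \frac{3}{-4 + \left(k \left(-45\right) + 3\right)} = \frac{3}{-4 - \left(-3 + 45 k\right)} = \frac{3}{-1 - 45 k}$)
$u{\left(b \right)} = \frac{10 + b}{23 + b}$
$u{\left(E{\left(3 \right)} \right)} - 124 = \frac{10 - \frac{3}{1 + 45 \cdot 3}}{23 - \frac{3}{1 + 45 \cdot 3}} - 124 = \frac{10 - \frac{3}{1 + 135}}{23 - \frac{3}{1 + 135}} - 124 = \frac{10 - \frac{3}{136}}{23 - \frac{3}{136}} - 124 = \frac{1}{\frac{3125}{136}} \cdot \frac{1357}{136} - 124 = \frac{136}{3125} \cdot \frac{1357}{136} - 124 = \frac{1357}{3125} - 124 = - \frac{386143}{3125}$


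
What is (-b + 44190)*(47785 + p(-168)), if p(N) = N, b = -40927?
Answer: 4053016189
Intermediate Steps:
(-b + 44190)*(47785 + p(-168)) = (-1*(-40927) + 44190)*(47785 - 168) = (40927 + 44190)*47617 = 85117*47617 = 4053016189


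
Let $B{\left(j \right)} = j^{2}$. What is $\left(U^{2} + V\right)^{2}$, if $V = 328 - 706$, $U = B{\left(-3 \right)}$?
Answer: $88209$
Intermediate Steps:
$U = 9$ ($U = \left(-3\right)^{2} = 9$)
$V = -378$
$\left(U^{2} + V\right)^{2} = \left(9^{2} - 378\right)^{2} = \left(81 - 378\right)^{2} = \left(-297\right)^{2} = 88209$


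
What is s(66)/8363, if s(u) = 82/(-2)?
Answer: -41/8363 ≈ -0.0049025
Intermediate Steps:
s(u) = -41 (s(u) = 82*(-½) = -41)
s(66)/8363 = -41/8363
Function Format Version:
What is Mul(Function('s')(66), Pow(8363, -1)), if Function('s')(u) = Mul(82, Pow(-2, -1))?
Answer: Rational(-41, 8363) ≈ -0.0049025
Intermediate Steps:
Function('s')(u) = -41 (Function('s')(u) = Mul(82, Rational(-1, 2)) = -41)
Mul(Function('s')(66), Pow(8363, -1)) = Mul(-41, Pow(8363, -1)) = Mul(-41, Rational(1, 8363)) = Rational(-41, 8363)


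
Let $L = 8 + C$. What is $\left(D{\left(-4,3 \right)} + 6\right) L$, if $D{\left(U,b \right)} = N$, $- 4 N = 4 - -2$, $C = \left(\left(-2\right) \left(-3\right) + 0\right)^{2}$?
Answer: $198$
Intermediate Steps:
$C = 36$ ($C = \left(6 + 0\right)^{2} = 6^{2} = 36$)
$N = - \frac{3}{2}$ ($N = - \frac{4 - -2}{4} = - \frac{4 + 2}{4} = \left(- \frac{1}{4}\right) 6 = - \frac{3}{2} \approx -1.5$)
$D{\left(U,b \right)} = - \frac{3}{2}$
$L = 44$ ($L = 8 + 36 = 44$)
$\left(D{\left(-4,3 \right)} + 6\right) L = \left(- \frac{3}{2} + 6\right) 44 = \frac{9}{2} \cdot 44 = 198$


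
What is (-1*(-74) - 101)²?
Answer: 729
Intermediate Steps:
(-1*(-74) - 101)² = (74 - 101)² = (-27)² = 729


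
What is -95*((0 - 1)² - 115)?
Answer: 10830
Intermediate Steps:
-95*((0 - 1)² - 115) = -95*((-1)² - 115) = -95*(1 - 115) = -95*(-114) = 10830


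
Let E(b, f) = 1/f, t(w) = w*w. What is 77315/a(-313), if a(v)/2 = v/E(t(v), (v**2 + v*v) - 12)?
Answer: -77315/122649676 ≈ -0.00063037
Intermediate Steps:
t(w) = w**2
a(v) = 2*v*(-12 + 2*v**2) (a(v) = 2*(v/(1/((v**2 + v*v) - 12))) = 2*(v/(1/((v**2 + v**2) - 12))) = 2*(v/(1/(2*v**2 - 12))) = 2*(v/(1/(-12 + 2*v**2))) = 2*(v*(-12 + 2*v**2)) = 2*v*(-12 + 2*v**2))
77315/a(-313) = 77315/((4*(-313)*(-6 + (-313)**2))) = 77315/((4*(-313)*(-6 + 97969))) = 77315/((4*(-313)*97963)) = 77315/(-122649676) = 77315*(-1/122649676) = -77315/122649676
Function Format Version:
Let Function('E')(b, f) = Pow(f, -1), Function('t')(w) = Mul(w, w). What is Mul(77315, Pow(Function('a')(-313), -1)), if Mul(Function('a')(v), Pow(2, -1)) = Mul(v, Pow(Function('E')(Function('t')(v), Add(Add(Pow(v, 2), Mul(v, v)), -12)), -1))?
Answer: Rational(-77315, 122649676) ≈ -0.00063037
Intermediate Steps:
Function('t')(w) = Pow(w, 2)
Function('a')(v) = Mul(2, v, Add(-12, Mul(2, Pow(v, 2)))) (Function('a')(v) = Mul(2, Mul(v, Pow(Pow(Add(Add(Pow(v, 2), Mul(v, v)), -12), -1), -1))) = Mul(2, Mul(v, Pow(Pow(Add(Add(Pow(v, 2), Pow(v, 2)), -12), -1), -1))) = Mul(2, Mul(v, Pow(Pow(Add(Mul(2, Pow(v, 2)), -12), -1), -1))) = Mul(2, Mul(v, Pow(Pow(Add(-12, Mul(2, Pow(v, 2))), -1), -1))) = Mul(2, Mul(v, Add(-12, Mul(2, Pow(v, 2))))) = Mul(2, v, Add(-12, Mul(2, Pow(v, 2)))))
Mul(77315, Pow(Function('a')(-313), -1)) = Mul(77315, Pow(Mul(4, -313, Add(-6, Pow(-313, 2))), -1)) = Mul(77315, Pow(Mul(4, -313, Add(-6, 97969)), -1)) = Mul(77315, Pow(Mul(4, -313, 97963), -1)) = Mul(77315, Pow(-122649676, -1)) = Mul(77315, Rational(-1, 122649676)) = Rational(-77315, 122649676)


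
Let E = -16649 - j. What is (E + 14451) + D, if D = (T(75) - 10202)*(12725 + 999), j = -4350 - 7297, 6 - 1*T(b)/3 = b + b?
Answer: -145931567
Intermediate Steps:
T(b) = 18 - 6*b (T(b) = 18 - 3*(b + b) = 18 - 6*b)
j = -11647
E = -5002 (E = -16649 - 1*(-11647) = -16649 + 11647 = -5002)
D = -145941016 (D = ((18 - 6*75) - 10202)*(12725 + 999) = ((18 - 450) - 10202)*13724 = (-432 - 10202)*13724 = -10634*13724 = -145941016)
(E + 14451) + D = (-5002 + 14451) - 145941016 = 9449 - 145941016 = -145931567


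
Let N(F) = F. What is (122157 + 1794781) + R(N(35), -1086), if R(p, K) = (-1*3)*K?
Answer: 1920196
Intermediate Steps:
R(p, K) = -3*K
(122157 + 1794781) + R(N(35), -1086) = (122157 + 1794781) - 3*(-1086) = 1916938 + 3258 = 1920196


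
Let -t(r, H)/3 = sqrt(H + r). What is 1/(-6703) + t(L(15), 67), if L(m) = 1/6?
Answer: -1/6703 - sqrt(2418)/2 ≈ -24.587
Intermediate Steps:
L(m) = 1/6
t(r, H) = -3*sqrt(H + r)
1/(-6703) + t(L(15), 67) = 1/(-6703) - 3*sqrt(67 + 1/6) = -1/6703 - sqrt(2418)/2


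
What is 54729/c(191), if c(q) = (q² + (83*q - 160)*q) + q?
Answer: 6081/337115 ≈ 0.018038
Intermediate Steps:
c(q) = q + q² + q*(-160 + 83*q) (c(q) = (q² + (-160 + 83*q)*q) + q = (q² + q*(-160 + 83*q)) + q = q + q² + q*(-160 + 83*q))
54729/c(191) = 54729/((3*191*(-53 + 28*191))) = 54729/((3*191*(-53 + 5348))) = 54729/((3*191*5295)) = 54729/3034035 = 54729*(1/3034035) = 6081/337115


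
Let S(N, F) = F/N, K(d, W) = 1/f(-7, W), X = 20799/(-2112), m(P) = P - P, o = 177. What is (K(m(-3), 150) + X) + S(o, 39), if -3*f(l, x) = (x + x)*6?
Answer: -29997317/3115200 ≈ -9.6293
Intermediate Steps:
m(P) = 0
f(l, x) = -4*x (f(l, x) = -(x + x)*6/3 = -2*x*6/3 = -4*x)
X = -6933/704 (X = 20799*(-1/2112) = -6933/704 ≈ -9.8480)
K(d, W) = -1/(4*W) (K(d, W) = 1/(-4*W) = -1/(4*W))
(K(m(-3), 150) + X) + S(o, 39) = (-¼/150 - 6933/704) + 39/177 = (-¼*1/150 - 6933/704) + 39*(1/177) = (-1/600 - 6933/704) + 13/59 = -520063/52800 + 13/59 = -29997317/3115200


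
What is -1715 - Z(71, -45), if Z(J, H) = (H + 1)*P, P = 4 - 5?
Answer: -1759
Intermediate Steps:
P = -1
Z(J, H) = -1 - H (Z(J, H) = (H + 1)*(-1) = (1 + H)*(-1) = -1 - H)
-1715 - Z(71, -45) = -1715 - (-1 - 1*(-45)) = -1715 - (-1 + 45) = -1715 - 1*44 = -1715 - 44 = -1759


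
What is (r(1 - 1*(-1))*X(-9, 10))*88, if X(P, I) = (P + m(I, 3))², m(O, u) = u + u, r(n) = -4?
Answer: -3168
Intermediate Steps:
m(O, u) = 2*u
X(P, I) = (6 + P)² (X(P, I) = (P + 2*3)² = (P + 6)² = (6 + P)²)
(r(1 - 1*(-1))*X(-9, 10))*88 = -4*(6 - 9)²*88 = -4*(-3)²*88 = -4*9*88 = -36*88 = -3168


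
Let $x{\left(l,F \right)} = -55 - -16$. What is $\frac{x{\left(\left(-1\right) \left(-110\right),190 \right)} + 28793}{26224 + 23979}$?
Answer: $\frac{28754}{50203} \approx 0.57275$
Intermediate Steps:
$x{\left(l,F \right)} = -39$ ($x{\left(l,F \right)} = -55 + 16 = -39$)
$\frac{x{\left(\left(-1\right) \left(-110\right),190 \right)} + 28793}{26224 + 23979} = \frac{-39 + 28793}{26224 + 23979} = \frac{28754}{50203}$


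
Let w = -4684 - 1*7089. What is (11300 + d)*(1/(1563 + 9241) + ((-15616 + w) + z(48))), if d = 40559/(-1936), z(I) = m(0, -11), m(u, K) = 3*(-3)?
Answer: -6463701829401831/20916544 ≈ -3.0902e+8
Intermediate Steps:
m(u, K) = -9
z(I) = -9
d = -40559/1936 (d = 40559*(-1/1936) = -40559/1936 ≈ -20.950)
w = -11773 (w = -4684 - 7089 = -11773)
(11300 + d)*(1/(1563 + 9241) + ((-15616 + w) + z(48))) = (11300 - 40559/1936)*(1/(1563 + 9241) + ((-15616 - 11773) - 9)) = 21836241*(1/10804 + (-27389 - 9))/1936 = 21836241*(1/10804 - 27398)/1936 = (21836241/1936)*(-296007991/10804) = -6463701829401831/20916544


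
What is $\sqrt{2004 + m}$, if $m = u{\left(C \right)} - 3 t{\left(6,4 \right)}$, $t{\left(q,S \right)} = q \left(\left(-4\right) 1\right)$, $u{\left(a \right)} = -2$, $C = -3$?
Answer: $\sqrt{2074} \approx 45.541$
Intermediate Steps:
$t{\left(q,S \right)} = - 4 q$ ($t{\left(q,S \right)} = q \left(-4\right) = - 4 q$)
$m = 70$ ($m = -2 - 3 \left(\left(-4\right) 6\right) = -2 - -72 = -2 + 72 = 70$)
$\sqrt{2004 + m} = \sqrt{2004 + 70} = \sqrt{2074}$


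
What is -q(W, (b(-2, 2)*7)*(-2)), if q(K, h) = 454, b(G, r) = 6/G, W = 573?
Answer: -454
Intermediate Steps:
-q(W, (b(-2, 2)*7)*(-2)) = -1*454 = -454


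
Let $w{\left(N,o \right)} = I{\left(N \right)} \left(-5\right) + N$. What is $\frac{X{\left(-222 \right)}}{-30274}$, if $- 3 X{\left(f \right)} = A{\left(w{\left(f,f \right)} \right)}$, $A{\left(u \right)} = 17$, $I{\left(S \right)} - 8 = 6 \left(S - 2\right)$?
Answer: $\frac{17}{90822} \approx 0.00018718$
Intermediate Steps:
$I{\left(S \right)} = -4 + 6 S$ ($I{\left(S \right)} = 8 + 6 \left(S - 2\right) = 8 + 6 \left(-2 + S\right) = 8 + \left(-12 + 6 S\right) = -4 + 6 S$)
$w{\left(N,o \right)} = 20 - 29 N$ ($w{\left(N,o \right)} = \left(-4 + 6 N\right) \left(-5\right) + N = \left(20 - 30 N\right) + N = 20 - 29 N$)
$X{\left(f \right)} = - \frac{17}{3}$ ($X{\left(f \right)} = \left(- \frac{1}{3}\right) 17 = - \frac{17}{3}$)
$\frac{X{\left(-222 \right)}}{-30274} = - \frac{17}{3 \left(-30274\right)} = \left(- \frac{17}{3}\right) \left(- \frac{1}{30274}\right) = \frac{17}{90822}$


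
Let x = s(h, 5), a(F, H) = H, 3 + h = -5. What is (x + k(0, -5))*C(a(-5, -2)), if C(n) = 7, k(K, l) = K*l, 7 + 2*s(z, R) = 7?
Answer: 0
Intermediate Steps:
h = -8 (h = -3 - 5 = -8)
s(z, R) = 0 (s(z, R) = -7/2 + (1/2)*7 = -7/2 + 7/2 = 0)
x = 0
(x + k(0, -5))*C(a(-5, -2)) = (0 + 0*(-5))*7 = (0 + 0)*7 = 0*7 = 0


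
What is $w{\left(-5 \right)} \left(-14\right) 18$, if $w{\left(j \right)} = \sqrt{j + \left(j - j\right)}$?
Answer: $- 252 i \sqrt{5} \approx - 563.49 i$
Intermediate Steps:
$w{\left(j \right)} = \sqrt{j}$ ($w{\left(j \right)} = \sqrt{j + 0} = \sqrt{j}$)
$w{\left(-5 \right)} \left(-14\right) 18 = \sqrt{-5} \left(-14\right) 18 = i \sqrt{5} \left(-14\right) 18 = - 14 i \sqrt{5} \cdot 18 = - 252 i \sqrt{5}$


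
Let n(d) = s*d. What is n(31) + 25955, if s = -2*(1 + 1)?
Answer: 25831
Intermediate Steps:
s = -4 (s = -2*2 = -4)
n(d) = -4*d
n(31) + 25955 = -4*31 + 25955 = -124 + 25955 = 25831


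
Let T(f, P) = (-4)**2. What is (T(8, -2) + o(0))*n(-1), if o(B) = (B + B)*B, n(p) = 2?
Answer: 32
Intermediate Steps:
T(f, P) = 16
o(B) = 2*B**2 (o(B) = (2*B)*B = 2*B**2)
(T(8, -2) + o(0))*n(-1) = (16 + 2*0**2)*2 = (16 + 2*0)*2 = (16 + 0)*2 = 16*2 = 32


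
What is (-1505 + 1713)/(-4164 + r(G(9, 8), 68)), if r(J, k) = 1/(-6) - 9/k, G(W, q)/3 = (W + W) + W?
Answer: -42432/849517 ≈ -0.049948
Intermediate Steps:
G(W, q) = 9*W (G(W, q) = 3*((W + W) + W) = 3*(2*W + W) = 3*(3*W) = 9*W)
r(J, k) = -⅙ - 9/k (r(J, k) = 1*(-⅙) - 9/k = -⅙ - 9/k)
(-1505 + 1713)/(-4164 + r(G(9, 8), 68)) = (-1505 + 1713)/(-4164 + (⅙)*(-54 - 1*68)/68) = 208/(-4164 + (⅙)*(1/68)*(-54 - 68)) = 208/(-4164 + (⅙)*(1/68)*(-122)) = 208/(-4164 - 61/204) = 208/(-849517/204) = 208*(-204/849517) = -42432/849517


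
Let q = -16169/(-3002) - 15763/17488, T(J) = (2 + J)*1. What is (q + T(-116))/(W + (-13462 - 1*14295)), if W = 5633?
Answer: 151301061/30565456448 ≈ 0.0049501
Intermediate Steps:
T(J) = 2 + J
q = 6195867/1381552 (q = -16169*(-1/3002) - 15763*1/17488 = 851/158 - 15763/17488 = 6195867/1381552 ≈ 4.4847)
(q + T(-116))/(W + (-13462 - 1*14295)) = (6195867/1381552 + (2 - 116))/(5633 + (-13462 - 1*14295)) = (6195867/1381552 - 114)/(5633 + (-13462 - 14295)) = -151301061/(1381552*(5633 - 27757)) = -151301061/1381552/(-22124) = -151301061/1381552*(-1/22124) = 151301061/30565456448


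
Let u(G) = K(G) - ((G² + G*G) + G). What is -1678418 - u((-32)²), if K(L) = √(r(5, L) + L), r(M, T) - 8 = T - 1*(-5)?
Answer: 419758 - 3*√229 ≈ 4.1971e+5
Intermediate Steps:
r(M, T) = 13 + T (r(M, T) = 8 + (T - 1*(-5)) = 8 + (T + 5) = 8 + (5 + T) = 13 + T)
K(L) = √(13 + 2*L) (K(L) = √((13 + L) + L) = √(13 + 2*L))
u(G) = √(13 + 2*G) - G - 2*G² (u(G) = √(13 + 2*G) - ((G² + G*G) + G) = √(13 + 2*G) - ((G² + G²) + G) = √(13 + 2*G) - (2*G² + G) = √(13 + 2*G) - (G + 2*G²) = √(13 + 2*G) + (-G - 2*G²) = √(13 + 2*G) - G - 2*G²)
-1678418 - u((-32)²) = -1678418 - (√(13 + 2*(-32)²) - 1*(-32)² - 2*((-32)²)²) = -1678418 - (√(13 + 2*1024) - 1*1024 - 2*1024²) = -1678418 - (√(13 + 2048) - 1024 - 2*1048576) = -1678418 - (√2061 - 1024 - 2097152) = -1678418 - (3*√229 - 1024 - 2097152) = -1678418 - (-2098176 + 3*√229) = -1678418 + (2098176 - 3*√229) = 419758 - 3*√229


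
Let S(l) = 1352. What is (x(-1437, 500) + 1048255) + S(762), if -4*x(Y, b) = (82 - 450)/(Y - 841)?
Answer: 1195502327/1139 ≈ 1.0496e+6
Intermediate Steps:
x(Y, b) = 92/(-841 + Y) (x(Y, b) = -(82 - 450)/(4*(Y - 841)) = -(-92)/(-841 + Y) = 92/(-841 + Y))
(x(-1437, 500) + 1048255) + S(762) = (92/(-841 - 1437) + 1048255) + 1352 = (92/(-2278) + 1048255) + 1352 = (92*(-1/2278) + 1048255) + 1352 = (-46/1139 + 1048255) + 1352 = 1193962399/1139 + 1352 = 1195502327/1139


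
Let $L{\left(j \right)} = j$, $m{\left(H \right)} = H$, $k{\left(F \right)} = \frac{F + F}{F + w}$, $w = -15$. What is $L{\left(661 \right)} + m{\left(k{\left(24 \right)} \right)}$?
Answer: $\frac{1999}{3} \approx 666.33$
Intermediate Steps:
$k{\left(F \right)} = \frac{2 F}{-15 + F}$ ($k{\left(F \right)} = \frac{F + F}{F - 15} = \frac{2 F}{-15 + F}$)
$L{\left(661 \right)} + m{\left(k{\left(24 \right)} \right)} = 661 + 2 \cdot 24 \frac{1}{-15 + 24} = 661 + 2 \cdot 24 \cdot \frac{1}{9} = 661 + \frac{16}{3} = \frac{1999}{3}$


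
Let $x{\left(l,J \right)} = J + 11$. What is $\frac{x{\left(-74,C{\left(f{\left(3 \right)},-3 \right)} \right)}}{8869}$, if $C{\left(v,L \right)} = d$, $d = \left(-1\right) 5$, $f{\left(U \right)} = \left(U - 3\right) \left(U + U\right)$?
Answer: $\frac{6}{8869} \approx 0.00067651$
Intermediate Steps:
$f{\left(U \right)} = 2 U \left(-3 + U\right)$ ($f{\left(U \right)} = \left(-3 + U\right) 2 U = 2 U \left(-3 + U\right)$)
$d = -5$
$C{\left(v,L \right)} = -5$
$x{\left(l,J \right)} = 11 + J$
$\frac{x{\left(-74,C{\left(f{\left(3 \right)},-3 \right)} \right)}}{8869} = \frac{11 - 5}{8869} = 6 \cdot \frac{1}{8869} = \frac{6}{8869}$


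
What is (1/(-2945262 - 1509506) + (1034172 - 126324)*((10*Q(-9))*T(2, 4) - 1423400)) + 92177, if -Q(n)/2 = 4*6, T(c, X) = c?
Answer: -5760470680403721105/4454768 ≈ -1.2931e+12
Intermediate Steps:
Q(n) = -48 (Q(n) = -8*6 = -2*24 = -48)
(1/(-2945262 - 1509506) + (1034172 - 126324)*((10*Q(-9))*T(2, 4) - 1423400)) + 92177 = (1/(-2945262 - 1509506) + (1034172 - 126324)*((10*(-48))*2 - 1423400)) + 92177 = (1/(-4454768) + 907848*(-480*2 - 1423400)) + 92177 = (-1/4454768 + 907848*(-960 - 1423400)) + 92177 = (-1/4454768 + 907848*(-1424360)) + 92177 = (-1/4454768 - 1293102377280) + 92177 = -5760471091030871041/4454768 + 92177 = -5760470680403721105/4454768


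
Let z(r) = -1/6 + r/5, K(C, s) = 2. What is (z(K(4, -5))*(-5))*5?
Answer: -35/6 ≈ -5.8333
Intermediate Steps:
z(r) = -⅙ + r/5 (z(r) = -1*⅙ + r*(⅕) = -⅙ + r/5)
(z(K(4, -5))*(-5))*5 = ((-⅙ + (⅕)*2)*(-5))*5 = ((-⅙ + ⅖)*(-5))*5 = ((7/30)*(-5))*5 = -7/6*5 = -35/6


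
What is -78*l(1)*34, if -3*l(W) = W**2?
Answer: 884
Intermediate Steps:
l(W) = -W**2/3
-78*l(1)*34 = -(-26)*1**2*34 = -(-26)*34 = -78*(-1/3)*34 = 26*34 = 884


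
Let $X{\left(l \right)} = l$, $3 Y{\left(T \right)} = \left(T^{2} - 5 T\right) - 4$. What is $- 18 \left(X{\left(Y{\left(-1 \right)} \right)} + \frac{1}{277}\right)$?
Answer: $- \frac{3342}{277} \approx -12.065$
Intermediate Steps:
$Y{\left(T \right)} = - \frac{4}{3} - \frac{5 T}{3} + \frac{T^{2}}{3}$ ($Y{\left(T \right)} = \frac{\left(T^{2} - 5 T\right) - 4}{3} = \frac{-4 + T^{2} - 5 T}{3} = - \frac{4}{3} - \frac{5 T}{3} + \frac{T^{2}}{3}$)
$- 18 \left(X{\left(Y{\left(-1 \right)} \right)} + \frac{1}{277}\right) = - 18 \left(\left(- \frac{4}{3} - - \frac{5}{3} + \frac{\left(-1\right)^{2}}{3}\right) + \frac{1}{277}\right) = - 18 \left(\left(- \frac{4}{3} + \frac{5}{3} + \frac{1}{3} \cdot 1\right) + \frac{1}{277}\right) = - 18 \left(\left(- \frac{4}{3} + \frac{5}{3} + \frac{1}{3}\right) + \frac{1}{277}\right) = - 18 \left(\frac{2}{3} + \frac{1}{277}\right) = \left(-18\right) \frac{557}{831} = - \frac{3342}{277}$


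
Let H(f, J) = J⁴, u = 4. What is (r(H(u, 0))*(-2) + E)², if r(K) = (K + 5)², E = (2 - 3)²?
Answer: 2401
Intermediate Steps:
E = 1 (E = (-1)² = 1)
r(K) = (5 + K)²
(r(H(u, 0))*(-2) + E)² = ((5 + 0⁴)²*(-2) + 1)² = ((5 + 0)²*(-2) + 1)² = (5²*(-2) + 1)² = (25*(-2) + 1)² = (-50 + 1)² = (-49)² = 2401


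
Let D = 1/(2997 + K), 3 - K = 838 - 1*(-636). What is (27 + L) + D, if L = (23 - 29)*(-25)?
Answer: 270103/1526 ≈ 177.00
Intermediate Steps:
K = -1471 (K = 3 - (838 - 1*(-636)) = 3 - (838 + 636) = 3 - 1*1474 = 3 - 1474 = -1471)
L = 150 (L = -6*(-25) = 150)
D = 1/1526 (D = 1/(2997 - 1471) = 1/1526 ≈ 0.00065531)
(27 + L) + D = (27 + 150) + 1/1526 = 177 + 1/1526 = 270103/1526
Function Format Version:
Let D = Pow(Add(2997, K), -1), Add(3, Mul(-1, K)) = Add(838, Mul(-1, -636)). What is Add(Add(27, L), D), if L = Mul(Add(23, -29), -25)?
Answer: Rational(270103, 1526) ≈ 177.00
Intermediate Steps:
K = -1471 (K = Add(3, Mul(-1, Add(838, Mul(-1, -636)))) = Add(3, Mul(-1, Add(838, 636))) = Add(3, Mul(-1, 1474)) = Add(3, -1474) = -1471)
L = 150 (L = Mul(-6, -25) = 150)
D = Rational(1, 1526) (D = Pow(Add(2997, -1471), -1) = Pow(1526, -1) = Rational(1, 1526) ≈ 0.00065531)
Add(Add(27, L), D) = Add(Add(27, 150), Rational(1, 1526)) = Add(177, Rational(1, 1526)) = Rational(270103, 1526)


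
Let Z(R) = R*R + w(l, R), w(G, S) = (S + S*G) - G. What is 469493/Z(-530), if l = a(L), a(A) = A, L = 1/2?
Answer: 938986/560209 ≈ 1.6761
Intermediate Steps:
L = 1/2 ≈ 0.50000
l = 1/2 ≈ 0.50000
w(G, S) = S - G + G*S (w(G, S) = (S + G*S) - G = S - G + G*S)
Z(R) = -1/2 + R**2 + 3*R/2 (Z(R) = R*R + (R - 1*1/2 + R/2) = R**2 + (R - 1/2 + R/2) = R**2 + (-1/2 + 3*R/2) = -1/2 + R**2 + 3*R/2)
469493/Z(-530) = 469493/(-1/2 + (-530)**2 + (3/2)*(-530)) = 469493/(-1/2 + 280900 - 795) = 469493/(560209/2) = 469493*(2/560209) = 938986/560209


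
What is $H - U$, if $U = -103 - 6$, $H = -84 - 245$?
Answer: $-220$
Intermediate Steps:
$H = -329$ ($H = -84 - 245 = -329$)
$U = -109$
$H - U = -329 - -109 = -329 + 109 = -220$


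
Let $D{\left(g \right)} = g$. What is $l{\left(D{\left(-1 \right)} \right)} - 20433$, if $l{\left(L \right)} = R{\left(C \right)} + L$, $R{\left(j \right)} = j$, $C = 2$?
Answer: $-20432$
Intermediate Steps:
$l{\left(L \right)} = 2 + L$
$l{\left(D{\left(-1 \right)} \right)} - 20433 = \left(2 - 1\right) - 20433 = 1 - 20433 = -20432$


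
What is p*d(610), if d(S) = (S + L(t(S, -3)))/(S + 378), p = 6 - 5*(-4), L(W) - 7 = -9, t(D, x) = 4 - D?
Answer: 16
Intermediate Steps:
L(W) = -2 (L(W) = 7 - 9 = -2)
p = 26 (p = 6 + 20 = 26)
d(S) = (-2 + S)/(378 + S) (d(S) = (S - 2)/(S + 378) = (-2 + S)/(378 + S))
p*d(610) = 26*((-2 + 610)/(378 + 610)) = 26*(608/988) = 26*((1/988)*608) = 26*(8/13) = 16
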